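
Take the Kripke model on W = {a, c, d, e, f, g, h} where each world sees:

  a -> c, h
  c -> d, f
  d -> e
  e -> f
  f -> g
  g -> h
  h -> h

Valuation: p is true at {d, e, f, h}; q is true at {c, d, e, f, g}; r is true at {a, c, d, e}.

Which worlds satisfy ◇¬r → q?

{c, d, e, f, g}

a: ◇¬r is T, q is F. ✗
c: ◇¬r is T, q is T. ✓
d: ◇¬r is F, q is T. ✓
e: ◇¬r is T, q is T. ✓
f: ◇¬r is T, q is T. ✓
g: ◇¬r is T, q is T. ✓
h: ◇¬r is T, q is F. ✗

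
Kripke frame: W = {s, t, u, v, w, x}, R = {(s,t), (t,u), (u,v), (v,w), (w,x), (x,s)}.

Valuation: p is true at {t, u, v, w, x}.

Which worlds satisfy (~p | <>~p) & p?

{x}

s: ~p | <>~p is T, p is F. ✗
t: ~p | <>~p is F, p is T. ✗
u: ~p | <>~p is F, p is T. ✗
v: ~p | <>~p is F, p is T. ✗
w: ~p | <>~p is F, p is T. ✗
x: ~p | <>~p is T, p is T. ✓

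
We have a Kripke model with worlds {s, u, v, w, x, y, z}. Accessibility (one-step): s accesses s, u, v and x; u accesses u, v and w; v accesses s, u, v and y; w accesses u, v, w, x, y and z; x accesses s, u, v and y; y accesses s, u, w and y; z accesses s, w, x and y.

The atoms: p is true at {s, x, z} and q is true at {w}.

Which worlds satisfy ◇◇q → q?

s: ◇◇q is T, q is F. ✗
u: ◇◇q is T, q is F. ✗
v: ◇◇q is T, q is F. ✗
w: ◇◇q is T, q is T. ✓
x: ◇◇q is T, q is F. ✗
y: ◇◇q is T, q is F. ✗
z: ◇◇q is T, q is F. ✗

{w}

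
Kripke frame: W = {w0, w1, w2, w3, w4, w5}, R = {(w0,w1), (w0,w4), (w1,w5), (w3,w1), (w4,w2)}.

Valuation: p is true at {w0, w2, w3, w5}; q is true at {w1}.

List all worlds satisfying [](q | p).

{w1, w2, w3, w4, w5}

w0: successors {w1, w4}; q | p there: w1:T, w4:F. ✗
w1: successors {w5}; q | p there: w5:T. ✓
w2: no successors, so [](q | p) holds vacuously. ✓
w3: successors {w1}; q | p there: w1:T. ✓
w4: successors {w2}; q | p there: w2:T. ✓
w5: no successors, so [](q | p) holds vacuously. ✓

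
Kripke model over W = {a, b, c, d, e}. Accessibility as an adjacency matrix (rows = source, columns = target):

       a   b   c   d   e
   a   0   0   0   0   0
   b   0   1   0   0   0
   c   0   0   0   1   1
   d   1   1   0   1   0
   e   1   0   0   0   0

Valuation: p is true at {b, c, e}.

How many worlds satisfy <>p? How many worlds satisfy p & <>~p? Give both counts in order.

For <>p:
a: no successors, so <>p fails. ✗
b: successors {b}; p there: b:T. ✓
c: successors {d, e}; p there: d:F, e:T. ✓
d: successors {a, b, d}; p there: a:F, b:T, d:F. ✓
e: successors {a}; p there: a:F. ✗
— 3 worlds.
For p & <>~p:
a: p is F, <>~p is F. ✗
b: p is T, <>~p is F. ✗
c: p is T, <>~p is T. ✓
d: p is F, <>~p is T. ✗
e: p is T, <>~p is T. ✓
— 2 worlds.

3 and 2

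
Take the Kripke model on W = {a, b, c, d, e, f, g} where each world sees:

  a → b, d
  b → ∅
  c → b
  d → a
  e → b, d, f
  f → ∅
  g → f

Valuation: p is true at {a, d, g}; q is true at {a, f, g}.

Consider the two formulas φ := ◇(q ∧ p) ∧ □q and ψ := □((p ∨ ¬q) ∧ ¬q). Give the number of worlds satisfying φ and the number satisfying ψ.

For ◇(q ∧ p) ∧ □q:
a: ◇(q ∧ p) is F, □q is F. ✗
b: ◇(q ∧ p) is F, □q is T. ✗
c: ◇(q ∧ p) is F, □q is F. ✗
d: ◇(q ∧ p) is T, □q is T. ✓
e: ◇(q ∧ p) is F, □q is F. ✗
f: ◇(q ∧ p) is F, □q is T. ✗
g: ◇(q ∧ p) is F, □q is T. ✗
— 1 world.
For □((p ∨ ¬q) ∧ ¬q):
a: successors {b, d}; (p ∨ ¬q) ∧ ¬q there: b:T, d:T. ✓
b: no successors, so □((p ∨ ¬q) ∧ ¬q) holds vacuously. ✓
c: successors {b}; (p ∨ ¬q) ∧ ¬q there: b:T. ✓
d: successors {a}; (p ∨ ¬q) ∧ ¬q there: a:F. ✗
e: successors {b, d, f}; (p ∨ ¬q) ∧ ¬q there: b:T, d:T, f:F. ✗
f: no successors, so □((p ∨ ¬q) ∧ ¬q) holds vacuously. ✓
g: successors {f}; (p ∨ ¬q) ∧ ¬q there: f:F. ✗
— 4 worlds.

1 and 4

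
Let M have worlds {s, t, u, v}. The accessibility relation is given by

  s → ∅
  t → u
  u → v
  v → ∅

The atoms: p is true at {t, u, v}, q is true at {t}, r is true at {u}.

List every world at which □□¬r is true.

s: no successors, so □□¬r holds vacuously. ✓
t: successors {u}; □¬r there: u:T. ✓
u: successors {v}; □¬r there: v:T. ✓
v: no successors, so □□¬r holds vacuously. ✓

{s, t, u, v}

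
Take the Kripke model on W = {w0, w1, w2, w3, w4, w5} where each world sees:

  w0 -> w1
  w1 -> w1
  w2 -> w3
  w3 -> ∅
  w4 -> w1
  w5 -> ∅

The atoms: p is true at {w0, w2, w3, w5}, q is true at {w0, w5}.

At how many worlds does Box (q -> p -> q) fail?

w0: successors {w1}; q -> p -> q there: w1:T. ✓
w1: successors {w1}; q -> p -> q there: w1:T. ✓
w2: successors {w3}; q -> p -> q there: w3:T. ✓
w3: no successors, so Box (q -> p -> q) holds vacuously. ✓
w4: successors {w1}; q -> p -> q there: w1:T. ✓
w5: no successors, so Box (q -> p -> q) holds vacuously. ✓
Satisfying worlds: {w0, w1, w2, w3, w4, w5}.
So Box (q -> p -> q) fails at the other 0 worlds.

0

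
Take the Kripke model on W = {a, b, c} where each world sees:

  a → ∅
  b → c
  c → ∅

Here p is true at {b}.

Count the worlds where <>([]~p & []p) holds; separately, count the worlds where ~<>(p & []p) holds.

For <>([]~p & []p):
a: no successors, so <>([]~p & []p) fails. ✗
b: successors {c}; []~p & []p there: c:T. ✓
c: no successors, so <>([]~p & []p) fails. ✗
— 1 world.
For ~<>(p & []p):
a: <>(p & []p) is F. ✓
b: <>(p & []p) is F. ✓
c: <>(p & []p) is F. ✓
— 3 worlds.

1 and 3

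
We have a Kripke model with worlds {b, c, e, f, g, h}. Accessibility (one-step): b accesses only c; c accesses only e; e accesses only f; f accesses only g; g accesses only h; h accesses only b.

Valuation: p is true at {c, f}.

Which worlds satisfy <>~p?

{c, f, g, h}

b: successors {c}; ~p there: c:F. ✗
c: successors {e}; ~p there: e:T. ✓
e: successors {f}; ~p there: f:F. ✗
f: successors {g}; ~p there: g:T. ✓
g: successors {h}; ~p there: h:T. ✓
h: successors {b}; ~p there: b:T. ✓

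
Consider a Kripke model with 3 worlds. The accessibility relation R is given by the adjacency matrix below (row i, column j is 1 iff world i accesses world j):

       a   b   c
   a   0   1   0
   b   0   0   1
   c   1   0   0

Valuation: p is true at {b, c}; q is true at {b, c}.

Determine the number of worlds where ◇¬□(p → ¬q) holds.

2

a: successors {b}; ¬□(p → ¬q) there: b:T. ✓
b: successors {c}; ¬□(p → ¬q) there: c:F. ✗
c: successors {a}; ¬□(p → ¬q) there: a:T. ✓
Satisfying worlds: {a, c}.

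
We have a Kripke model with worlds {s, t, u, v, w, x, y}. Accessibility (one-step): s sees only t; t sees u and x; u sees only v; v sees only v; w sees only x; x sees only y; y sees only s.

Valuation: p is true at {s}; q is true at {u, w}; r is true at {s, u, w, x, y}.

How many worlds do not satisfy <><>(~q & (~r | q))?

s: successors {t}; <>(~q & (~r | q)) there: t:F. ✗
t: successors {u, x}; <>(~q & (~r | q)) there: u:T, x:F. ✓
u: successors {v}; <>(~q & (~r | q)) there: v:T. ✓
v: successors {v}; <>(~q & (~r | q)) there: v:T. ✓
w: successors {x}; <>(~q & (~r | q)) there: x:F. ✗
x: successors {y}; <>(~q & (~r | q)) there: y:F. ✗
y: successors {s}; <>(~q & (~r | q)) there: s:T. ✓
Satisfying worlds: {t, u, v, y}.
So <><>(~q & (~r | q)) fails at the other 3 worlds.

3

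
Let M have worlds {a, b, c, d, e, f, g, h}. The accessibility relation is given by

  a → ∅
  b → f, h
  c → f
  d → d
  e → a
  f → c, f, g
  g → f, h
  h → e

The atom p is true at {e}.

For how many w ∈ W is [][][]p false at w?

5

a: no successors, so [][][]p holds vacuously. ✓
b: successors {f, h}; [][]p there: f:F, h:F. ✗
c: successors {f}; [][]p there: f:F. ✗
d: successors {d}; [][]p there: d:F. ✗
e: successors {a}; [][]p there: a:T. ✓
f: successors {c, f, g}; [][]p there: c:F, f:F, g:F. ✗
g: successors {f, h}; [][]p there: f:F, h:F. ✗
h: successors {e}; [][]p there: e:T. ✓
Satisfying worlds: {a, e, h}.
So [][][]p fails at the other 5 worlds.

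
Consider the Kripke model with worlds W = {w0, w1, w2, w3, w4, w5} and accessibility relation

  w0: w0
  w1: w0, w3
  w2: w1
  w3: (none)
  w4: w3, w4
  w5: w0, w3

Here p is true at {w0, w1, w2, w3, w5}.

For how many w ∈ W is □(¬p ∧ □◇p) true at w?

1

w0: successors {w0}; ¬p ∧ □◇p there: w0:F. ✗
w1: successors {w0, w3}; ¬p ∧ □◇p there: w0:F, w3:F. ✗
w2: successors {w1}; ¬p ∧ □◇p there: w1:F. ✗
w3: no successors, so □(¬p ∧ □◇p) holds vacuously. ✓
w4: successors {w3, w4}; ¬p ∧ □◇p there: w3:F, w4:F. ✗
w5: successors {w0, w3}; ¬p ∧ □◇p there: w0:F, w3:F. ✗
Satisfying worlds: {w3}.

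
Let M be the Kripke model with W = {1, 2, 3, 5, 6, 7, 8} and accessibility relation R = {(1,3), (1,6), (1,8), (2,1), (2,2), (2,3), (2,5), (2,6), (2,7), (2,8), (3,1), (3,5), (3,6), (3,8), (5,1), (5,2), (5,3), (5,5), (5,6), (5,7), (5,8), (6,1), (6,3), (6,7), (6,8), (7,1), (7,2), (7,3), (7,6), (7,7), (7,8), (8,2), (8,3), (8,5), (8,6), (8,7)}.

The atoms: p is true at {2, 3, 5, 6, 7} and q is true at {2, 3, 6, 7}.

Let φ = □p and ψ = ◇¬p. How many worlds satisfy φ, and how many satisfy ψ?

For □p:
1: successors {3, 6, 8}; p there: 3:T, 6:T, 8:F. ✗
2: successors {1, 2, 3, 5, 6, 7, 8}; p there: 1:F, 2:T, 3:T, 5:T, 6:T, 7:T, 8:F. ✗
3: successors {1, 5, 6, 8}; p there: 1:F, 5:T, 6:T, 8:F. ✗
5: successors {1, 2, 3, 5, 6, 7, 8}; p there: 1:F, 2:T, 3:T, 5:T, 6:T, 7:T, 8:F. ✗
6: successors {1, 3, 7, 8}; p there: 1:F, 3:T, 7:T, 8:F. ✗
7: successors {1, 2, 3, 6, 7, 8}; p there: 1:F, 2:T, 3:T, 6:T, 7:T, 8:F. ✗
8: successors {2, 3, 5, 6, 7}; p there: 2:T, 3:T, 5:T, 6:T, 7:T. ✓
— 1 world.
For ◇¬p:
1: successors {3, 6, 8}; ¬p there: 3:F, 6:F, 8:T. ✓
2: successors {1, 2, 3, 5, 6, 7, 8}; ¬p there: 1:T, 2:F, 3:F, 5:F, 6:F, 7:F, 8:T. ✓
3: successors {1, 5, 6, 8}; ¬p there: 1:T, 5:F, 6:F, 8:T. ✓
5: successors {1, 2, 3, 5, 6, 7, 8}; ¬p there: 1:T, 2:F, 3:F, 5:F, 6:F, 7:F, 8:T. ✓
6: successors {1, 3, 7, 8}; ¬p there: 1:T, 3:F, 7:F, 8:T. ✓
7: successors {1, 2, 3, 6, 7, 8}; ¬p there: 1:T, 2:F, 3:F, 6:F, 7:F, 8:T. ✓
8: successors {2, 3, 5, 6, 7}; ¬p there: 2:F, 3:F, 5:F, 6:F, 7:F. ✗
— 6 worlds.

1 and 6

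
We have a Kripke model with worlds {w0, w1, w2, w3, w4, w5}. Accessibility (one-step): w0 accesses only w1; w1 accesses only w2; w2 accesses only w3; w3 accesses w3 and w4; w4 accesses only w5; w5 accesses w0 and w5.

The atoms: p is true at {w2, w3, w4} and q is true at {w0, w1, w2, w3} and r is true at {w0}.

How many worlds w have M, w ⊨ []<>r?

w0: successors {w1}; <>r there: w1:F. ✗
w1: successors {w2}; <>r there: w2:F. ✗
w2: successors {w3}; <>r there: w3:F. ✗
w3: successors {w3, w4}; <>r there: w3:F, w4:F. ✗
w4: successors {w5}; <>r there: w5:T. ✓
w5: successors {w0, w5}; <>r there: w0:F, w5:T. ✗
Satisfying worlds: {w4}.

1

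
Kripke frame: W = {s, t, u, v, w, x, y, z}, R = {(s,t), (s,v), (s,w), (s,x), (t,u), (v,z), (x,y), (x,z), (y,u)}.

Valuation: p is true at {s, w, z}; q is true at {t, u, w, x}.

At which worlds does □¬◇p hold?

s: successors {t, v, w, x}; ¬◇p there: t:T, v:F, w:T, x:F. ✗
t: successors {u}; ¬◇p there: u:T. ✓
u: no successors, so □¬◇p holds vacuously. ✓
v: successors {z}; ¬◇p there: z:T. ✓
w: no successors, so □¬◇p holds vacuously. ✓
x: successors {y, z}; ¬◇p there: y:T, z:T. ✓
y: successors {u}; ¬◇p there: u:T. ✓
z: no successors, so □¬◇p holds vacuously. ✓

{t, u, v, w, x, y, z}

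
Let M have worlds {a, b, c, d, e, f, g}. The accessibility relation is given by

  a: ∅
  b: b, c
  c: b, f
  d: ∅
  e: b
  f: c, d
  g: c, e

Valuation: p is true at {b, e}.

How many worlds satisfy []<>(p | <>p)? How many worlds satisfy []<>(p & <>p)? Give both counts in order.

6 and 5

For []<>(p | <>p):
a: no successors, so []<>(p | <>p) holds vacuously. ✓
b: successors {b, c}; <>(p | <>p) there: b:T, c:T. ✓
c: successors {b, f}; <>(p | <>p) there: b:T, f:T. ✓
d: no successors, so []<>(p | <>p) holds vacuously. ✓
e: successors {b}; <>(p | <>p) there: b:T. ✓
f: successors {c, d}; <>(p | <>p) there: c:T, d:F. ✗
g: successors {c, e}; <>(p | <>p) there: c:T, e:T. ✓
— 6 worlds.
For []<>(p & <>p):
a: no successors, so []<>(p & <>p) holds vacuously. ✓
b: successors {b, c}; <>(p & <>p) there: b:T, c:T. ✓
c: successors {b, f}; <>(p & <>p) there: b:T, f:F. ✗
d: no successors, so []<>(p & <>p) holds vacuously. ✓
e: successors {b}; <>(p & <>p) there: b:T. ✓
f: successors {c, d}; <>(p & <>p) there: c:T, d:F. ✗
g: successors {c, e}; <>(p & <>p) there: c:T, e:T. ✓
— 5 worlds.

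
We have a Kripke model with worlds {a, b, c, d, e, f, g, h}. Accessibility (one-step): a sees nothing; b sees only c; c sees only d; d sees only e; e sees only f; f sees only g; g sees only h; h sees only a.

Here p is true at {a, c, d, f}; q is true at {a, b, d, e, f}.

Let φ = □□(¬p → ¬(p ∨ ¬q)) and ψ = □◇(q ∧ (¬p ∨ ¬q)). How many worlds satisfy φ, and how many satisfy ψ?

6 and 2

For □□(¬p → ¬(p ∨ ¬q)):
a: no successors, so □□(¬p → ¬(p ∨ ¬q)) holds vacuously. ✓
b: successors {c}; □(¬p → ¬(p ∨ ¬q)) there: c:T. ✓
c: successors {d}; □(¬p → ¬(p ∨ ¬q)) there: d:T. ✓
d: successors {e}; □(¬p → ¬(p ∨ ¬q)) there: e:T. ✓
e: successors {f}; □(¬p → ¬(p ∨ ¬q)) there: f:F. ✗
f: successors {g}; □(¬p → ¬(p ∨ ¬q)) there: g:F. ✗
g: successors {h}; □(¬p → ¬(p ∨ ¬q)) there: h:T. ✓
h: successors {a}; □(¬p → ¬(p ∨ ¬q)) there: a:T. ✓
— 6 worlds.
For □◇(q ∧ (¬p ∨ ¬q)):
a: no successors, so □◇(q ∧ (¬p ∨ ¬q)) holds vacuously. ✓
b: successors {c}; ◇(q ∧ (¬p ∨ ¬q)) there: c:F. ✗
c: successors {d}; ◇(q ∧ (¬p ∨ ¬q)) there: d:T. ✓
d: successors {e}; ◇(q ∧ (¬p ∨ ¬q)) there: e:F. ✗
e: successors {f}; ◇(q ∧ (¬p ∨ ¬q)) there: f:F. ✗
f: successors {g}; ◇(q ∧ (¬p ∨ ¬q)) there: g:F. ✗
g: successors {h}; ◇(q ∧ (¬p ∨ ¬q)) there: h:F. ✗
h: successors {a}; ◇(q ∧ (¬p ∨ ¬q)) there: a:F. ✗
— 2 worlds.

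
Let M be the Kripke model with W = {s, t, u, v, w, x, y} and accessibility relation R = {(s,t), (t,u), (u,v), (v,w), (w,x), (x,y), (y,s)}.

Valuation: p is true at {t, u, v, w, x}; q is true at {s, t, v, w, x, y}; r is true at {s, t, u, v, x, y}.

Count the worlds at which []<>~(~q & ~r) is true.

7

s: successors {t}; <>~(~q & ~r) there: t:T. ✓
t: successors {u}; <>~(~q & ~r) there: u:T. ✓
u: successors {v}; <>~(~q & ~r) there: v:T. ✓
v: successors {w}; <>~(~q & ~r) there: w:T. ✓
w: successors {x}; <>~(~q & ~r) there: x:T. ✓
x: successors {y}; <>~(~q & ~r) there: y:T. ✓
y: successors {s}; <>~(~q & ~r) there: s:T. ✓
Satisfying worlds: {s, t, u, v, w, x, y}.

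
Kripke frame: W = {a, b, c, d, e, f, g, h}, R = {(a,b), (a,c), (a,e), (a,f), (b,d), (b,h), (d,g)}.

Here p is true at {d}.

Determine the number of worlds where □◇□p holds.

5

a: successors {b, c, e, f}; ◇□p there: b:T, c:F, e:F, f:F. ✗
b: successors {d, h}; ◇□p there: d:T, h:F. ✗
c: no successors, so □◇□p holds vacuously. ✓
d: successors {g}; ◇□p there: g:F. ✗
e: no successors, so □◇□p holds vacuously. ✓
f: no successors, so □◇□p holds vacuously. ✓
g: no successors, so □◇□p holds vacuously. ✓
h: no successors, so □◇□p holds vacuously. ✓
Satisfying worlds: {c, e, f, g, h}.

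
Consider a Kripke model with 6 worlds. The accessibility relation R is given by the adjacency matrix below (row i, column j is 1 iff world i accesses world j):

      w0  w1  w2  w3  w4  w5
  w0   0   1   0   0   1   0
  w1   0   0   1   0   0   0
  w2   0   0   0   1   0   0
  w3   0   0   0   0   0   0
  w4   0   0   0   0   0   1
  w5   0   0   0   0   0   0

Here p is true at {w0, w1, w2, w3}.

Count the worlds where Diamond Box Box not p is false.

2

w0: successors {w1, w4}; Box Box not p there: w1:F, w4:T. ✓
w1: successors {w2}; Box Box not p there: w2:T. ✓
w2: successors {w3}; Box Box not p there: w3:T. ✓
w3: no successors, so Diamond Box Box not p fails. ✗
w4: successors {w5}; Box Box not p there: w5:T. ✓
w5: no successors, so Diamond Box Box not p fails. ✗
Satisfying worlds: {w0, w1, w2, w4}.
So Diamond Box Box not p fails at the other 2 worlds.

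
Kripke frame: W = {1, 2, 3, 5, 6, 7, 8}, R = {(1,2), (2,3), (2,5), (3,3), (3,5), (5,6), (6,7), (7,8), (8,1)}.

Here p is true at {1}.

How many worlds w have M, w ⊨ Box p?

1

1: successors {2}; p there: 2:F. ✗
2: successors {3, 5}; p there: 3:F, 5:F. ✗
3: successors {3, 5}; p there: 3:F, 5:F. ✗
5: successors {6}; p there: 6:F. ✗
6: successors {7}; p there: 7:F. ✗
7: successors {8}; p there: 8:F. ✗
8: successors {1}; p there: 1:T. ✓
Satisfying worlds: {8}.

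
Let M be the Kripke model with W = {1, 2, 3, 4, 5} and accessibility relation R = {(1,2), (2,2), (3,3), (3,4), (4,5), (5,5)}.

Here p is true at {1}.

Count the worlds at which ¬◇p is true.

5

1: ◇p is F. ✓
2: ◇p is F. ✓
3: ◇p is F. ✓
4: ◇p is F. ✓
5: ◇p is F. ✓
Satisfying worlds: {1, 2, 3, 4, 5}.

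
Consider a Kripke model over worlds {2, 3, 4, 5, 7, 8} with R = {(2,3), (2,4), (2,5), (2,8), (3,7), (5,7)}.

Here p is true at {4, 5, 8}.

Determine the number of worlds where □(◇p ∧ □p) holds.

2: successors {3, 4, 5, 8}; ◇p ∧ □p there: 3:F, 4:F, 5:F, 8:F. ✗
3: successors {7}; ◇p ∧ □p there: 7:F. ✗
4: no successors, so □(◇p ∧ □p) holds vacuously. ✓
5: successors {7}; ◇p ∧ □p there: 7:F. ✗
7: no successors, so □(◇p ∧ □p) holds vacuously. ✓
8: no successors, so □(◇p ∧ □p) holds vacuously. ✓
Satisfying worlds: {4, 7, 8}.

3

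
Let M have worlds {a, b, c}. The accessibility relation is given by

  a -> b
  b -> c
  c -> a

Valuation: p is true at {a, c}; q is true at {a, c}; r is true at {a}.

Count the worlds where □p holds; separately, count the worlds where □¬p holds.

2 and 1

For □p:
a: successors {b}; p there: b:F. ✗
b: successors {c}; p there: c:T. ✓
c: successors {a}; p there: a:T. ✓
— 2 worlds.
For □¬p:
a: successors {b}; ¬p there: b:T. ✓
b: successors {c}; ¬p there: c:F. ✗
c: successors {a}; ¬p there: a:F. ✗
— 1 world.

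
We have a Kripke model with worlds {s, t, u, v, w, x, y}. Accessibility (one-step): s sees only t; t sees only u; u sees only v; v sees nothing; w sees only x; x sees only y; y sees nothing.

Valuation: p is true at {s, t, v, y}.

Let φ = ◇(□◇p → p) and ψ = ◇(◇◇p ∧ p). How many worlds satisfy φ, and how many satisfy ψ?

5 and 1

For ◇(□◇p → p):
s: successors {t}; □◇p → p there: t:T. ✓
t: successors {u}; □◇p → p there: u:T. ✓
u: successors {v}; □◇p → p there: v:T. ✓
v: no successors, so ◇(□◇p → p) fails. ✗
w: successors {x}; □◇p → p there: x:T. ✓
x: successors {y}; □◇p → p there: y:T. ✓
y: no successors, so ◇(□◇p → p) fails. ✗
— 5 worlds.
For ◇(◇◇p ∧ p):
s: successors {t}; ◇◇p ∧ p there: t:T. ✓
t: successors {u}; ◇◇p ∧ p there: u:F. ✗
u: successors {v}; ◇◇p ∧ p there: v:F. ✗
v: no successors, so ◇(◇◇p ∧ p) fails. ✗
w: successors {x}; ◇◇p ∧ p there: x:F. ✗
x: successors {y}; ◇◇p ∧ p there: y:F. ✗
y: no successors, so ◇(◇◇p ∧ p) fails. ✗
— 1 world.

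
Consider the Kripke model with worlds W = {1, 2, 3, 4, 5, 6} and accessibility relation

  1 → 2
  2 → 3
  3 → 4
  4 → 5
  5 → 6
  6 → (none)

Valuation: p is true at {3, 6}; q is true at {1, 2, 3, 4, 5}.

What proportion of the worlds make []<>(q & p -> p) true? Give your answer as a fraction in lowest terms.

5/6

1: successors {2}; <>(q & p -> p) there: 2:T. ✓
2: successors {3}; <>(q & p -> p) there: 3:T. ✓
3: successors {4}; <>(q & p -> p) there: 4:T. ✓
4: successors {5}; <>(q & p -> p) there: 5:T. ✓
5: successors {6}; <>(q & p -> p) there: 6:F. ✗
6: no successors, so []<>(q & p -> p) holds vacuously. ✓
That's 5 of 6 worlds, so 5/6.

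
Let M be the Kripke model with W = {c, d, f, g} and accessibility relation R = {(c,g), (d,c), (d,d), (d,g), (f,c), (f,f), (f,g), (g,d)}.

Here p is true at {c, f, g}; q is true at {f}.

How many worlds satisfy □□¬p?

c: successors {g}; □¬p there: g:T. ✓
d: successors {c, d, g}; □¬p there: c:F, d:F, g:T. ✗
f: successors {c, f, g}; □¬p there: c:F, f:F, g:T. ✗
g: successors {d}; □¬p there: d:F. ✗
Satisfying worlds: {c}.

1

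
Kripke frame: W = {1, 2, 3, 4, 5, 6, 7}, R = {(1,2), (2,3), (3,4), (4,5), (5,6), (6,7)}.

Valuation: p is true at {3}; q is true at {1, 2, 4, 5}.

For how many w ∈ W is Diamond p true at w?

1

1: successors {2}; p there: 2:F. ✗
2: successors {3}; p there: 3:T. ✓
3: successors {4}; p there: 4:F. ✗
4: successors {5}; p there: 5:F. ✗
5: successors {6}; p there: 6:F. ✗
6: successors {7}; p there: 7:F. ✗
7: no successors, so Diamond p fails. ✗
Satisfying worlds: {2}.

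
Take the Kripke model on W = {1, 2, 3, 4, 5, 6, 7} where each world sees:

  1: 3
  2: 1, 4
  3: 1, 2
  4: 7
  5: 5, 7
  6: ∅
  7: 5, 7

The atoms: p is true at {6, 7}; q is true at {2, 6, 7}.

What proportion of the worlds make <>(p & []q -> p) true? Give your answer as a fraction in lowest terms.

6/7

1: successors {3}; p & []q -> p there: 3:T. ✓
2: successors {1, 4}; p & []q -> p there: 1:T, 4:T. ✓
3: successors {1, 2}; p & []q -> p there: 1:T, 2:T. ✓
4: successors {7}; p & []q -> p there: 7:T. ✓
5: successors {5, 7}; p & []q -> p there: 5:T, 7:T. ✓
6: no successors, so <>(p & []q -> p) fails. ✗
7: successors {5, 7}; p & []q -> p there: 5:T, 7:T. ✓
That's 6 of 7 worlds, so 6/7.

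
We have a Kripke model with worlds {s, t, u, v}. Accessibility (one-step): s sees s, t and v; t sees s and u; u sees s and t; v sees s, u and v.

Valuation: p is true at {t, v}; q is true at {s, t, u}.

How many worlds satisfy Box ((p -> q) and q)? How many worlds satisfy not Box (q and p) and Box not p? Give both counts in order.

For Box ((p -> q) and q):
s: successors {s, t, v}; (p -> q) and q there: s:T, t:T, v:F. ✗
t: successors {s, u}; (p -> q) and q there: s:T, u:T. ✓
u: successors {s, t}; (p -> q) and q there: s:T, t:T. ✓
v: successors {s, u, v}; (p -> q) and q there: s:T, u:T, v:F. ✗
— 2 worlds.
For not Box (q and p) and Box not p:
s: not Box (q and p) is T, Box not p is F. ✗
t: not Box (q and p) is T, Box not p is T. ✓
u: not Box (q and p) is T, Box not p is F. ✗
v: not Box (q and p) is T, Box not p is F. ✗
— 1 world.

2 and 1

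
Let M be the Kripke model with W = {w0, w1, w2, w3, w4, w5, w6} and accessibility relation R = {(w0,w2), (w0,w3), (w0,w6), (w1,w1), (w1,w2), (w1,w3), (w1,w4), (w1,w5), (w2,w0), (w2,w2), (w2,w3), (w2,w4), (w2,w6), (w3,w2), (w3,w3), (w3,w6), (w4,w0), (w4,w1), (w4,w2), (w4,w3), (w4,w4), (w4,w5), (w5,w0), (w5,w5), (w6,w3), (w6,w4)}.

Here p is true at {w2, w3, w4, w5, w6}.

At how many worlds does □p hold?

3

w0: successors {w2, w3, w6}; p there: w2:T, w3:T, w6:T. ✓
w1: successors {w1, w2, w3, w4, w5}; p there: w1:F, w2:T, w3:T, w4:T, w5:T. ✗
w2: successors {w0, w2, w3, w4, w6}; p there: w0:F, w2:T, w3:T, w4:T, w6:T. ✗
w3: successors {w2, w3, w6}; p there: w2:T, w3:T, w6:T. ✓
w4: successors {w0, w1, w2, w3, w4, w5}; p there: w0:F, w1:F, w2:T, w3:T, w4:T, w5:T. ✗
w5: successors {w0, w5}; p there: w0:F, w5:T. ✗
w6: successors {w3, w4}; p there: w3:T, w4:T. ✓
Satisfying worlds: {w0, w3, w6}.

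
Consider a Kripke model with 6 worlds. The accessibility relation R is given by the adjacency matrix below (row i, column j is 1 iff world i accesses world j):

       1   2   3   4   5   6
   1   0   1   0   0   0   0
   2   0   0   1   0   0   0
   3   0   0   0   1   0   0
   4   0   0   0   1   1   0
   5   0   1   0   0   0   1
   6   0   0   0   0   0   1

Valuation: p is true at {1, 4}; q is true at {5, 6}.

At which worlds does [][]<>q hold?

{2, 3, 6}

1: successors {2}; []<>q there: 2:F. ✗
2: successors {3}; []<>q there: 3:T. ✓
3: successors {4}; []<>q there: 4:T. ✓
4: successors {4, 5}; []<>q there: 4:T, 5:F. ✗
5: successors {2, 6}; []<>q there: 2:F, 6:T. ✗
6: successors {6}; []<>q there: 6:T. ✓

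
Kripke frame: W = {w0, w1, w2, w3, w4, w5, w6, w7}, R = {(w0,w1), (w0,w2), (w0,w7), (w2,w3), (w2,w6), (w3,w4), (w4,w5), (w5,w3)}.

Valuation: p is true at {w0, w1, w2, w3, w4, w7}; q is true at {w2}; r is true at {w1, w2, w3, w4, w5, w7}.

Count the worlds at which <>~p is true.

w0: successors {w1, w2, w7}; ~p there: w1:F, w2:F, w7:F. ✗
w1: no successors, so <>~p fails. ✗
w2: successors {w3, w6}; ~p there: w3:F, w6:T. ✓
w3: successors {w4}; ~p there: w4:F. ✗
w4: successors {w5}; ~p there: w5:T. ✓
w5: successors {w3}; ~p there: w3:F. ✗
w6: no successors, so <>~p fails. ✗
w7: no successors, so <>~p fails. ✗
Satisfying worlds: {w2, w4}.

2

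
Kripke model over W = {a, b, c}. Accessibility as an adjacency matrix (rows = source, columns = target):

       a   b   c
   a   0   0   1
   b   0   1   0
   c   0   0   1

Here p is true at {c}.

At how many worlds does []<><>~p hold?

1

a: successors {c}; <><>~p there: c:F. ✗
b: successors {b}; <><>~p there: b:T. ✓
c: successors {c}; <><>~p there: c:F. ✗
Satisfying worlds: {b}.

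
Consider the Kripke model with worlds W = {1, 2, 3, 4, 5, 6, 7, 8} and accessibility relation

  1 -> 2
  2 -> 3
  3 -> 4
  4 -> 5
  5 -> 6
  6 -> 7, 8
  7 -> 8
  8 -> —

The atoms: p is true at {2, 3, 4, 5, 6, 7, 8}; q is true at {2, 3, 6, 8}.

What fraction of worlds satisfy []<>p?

3/4

1: successors {2}; <>p there: 2:T. ✓
2: successors {3}; <>p there: 3:T. ✓
3: successors {4}; <>p there: 4:T. ✓
4: successors {5}; <>p there: 5:T. ✓
5: successors {6}; <>p there: 6:T. ✓
6: successors {7, 8}; <>p there: 7:T, 8:F. ✗
7: successors {8}; <>p there: 8:F. ✗
8: no successors, so []<>p holds vacuously. ✓
That's 6 of 8 worlds, so 6/8 = 3/4.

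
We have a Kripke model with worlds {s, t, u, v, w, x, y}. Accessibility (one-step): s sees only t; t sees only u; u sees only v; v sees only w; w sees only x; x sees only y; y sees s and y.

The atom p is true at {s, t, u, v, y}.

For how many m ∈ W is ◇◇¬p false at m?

5

s: successors {t}; ◇¬p there: t:F. ✗
t: successors {u}; ◇¬p there: u:F. ✗
u: successors {v}; ◇¬p there: v:T. ✓
v: successors {w}; ◇¬p there: w:T. ✓
w: successors {x}; ◇¬p there: x:F. ✗
x: successors {y}; ◇¬p there: y:F. ✗
y: successors {s, y}; ◇¬p there: s:F, y:F. ✗
Satisfying worlds: {u, v}.
So ◇◇¬p fails at the other 5 worlds.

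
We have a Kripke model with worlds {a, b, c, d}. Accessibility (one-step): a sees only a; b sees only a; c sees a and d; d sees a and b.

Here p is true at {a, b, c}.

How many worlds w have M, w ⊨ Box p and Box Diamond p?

a: Box p is T, Box Diamond p is T. ✓
b: Box p is T, Box Diamond p is T. ✓
c: Box p is F, Box Diamond p is T. ✗
d: Box p is T, Box Diamond p is T. ✓
Satisfying worlds: {a, b, d}.

3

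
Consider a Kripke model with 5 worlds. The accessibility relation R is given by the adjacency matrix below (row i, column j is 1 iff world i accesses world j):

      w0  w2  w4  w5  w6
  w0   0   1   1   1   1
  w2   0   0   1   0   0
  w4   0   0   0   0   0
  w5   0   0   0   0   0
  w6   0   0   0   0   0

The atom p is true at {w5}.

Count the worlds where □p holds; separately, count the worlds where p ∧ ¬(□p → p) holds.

3 and 0

For □p:
w0: successors {w2, w4, w5, w6}; p there: w2:F, w4:F, w5:T, w6:F. ✗
w2: successors {w4}; p there: w4:F. ✗
w4: no successors, so □p holds vacuously. ✓
w5: no successors, so □p holds vacuously. ✓
w6: no successors, so □p holds vacuously. ✓
— 3 worlds.
For p ∧ ¬(□p → p):
w0: p is F, ¬(□p → p) is F. ✗
w2: p is F, ¬(□p → p) is F. ✗
w4: p is F, ¬(□p → p) is T. ✗
w5: p is T, ¬(□p → p) is F. ✗
w6: p is F, ¬(□p → p) is T. ✗
— 0 worlds.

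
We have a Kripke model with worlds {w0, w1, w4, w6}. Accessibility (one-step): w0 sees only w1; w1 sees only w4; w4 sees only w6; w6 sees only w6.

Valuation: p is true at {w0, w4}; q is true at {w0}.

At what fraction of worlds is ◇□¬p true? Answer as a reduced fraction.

w0: successors {w1}; □¬p there: w1:F. ✗
w1: successors {w4}; □¬p there: w4:T. ✓
w4: successors {w6}; □¬p there: w6:T. ✓
w6: successors {w6}; □¬p there: w6:T. ✓
That's 3 of 4 worlds, so 3/4.

3/4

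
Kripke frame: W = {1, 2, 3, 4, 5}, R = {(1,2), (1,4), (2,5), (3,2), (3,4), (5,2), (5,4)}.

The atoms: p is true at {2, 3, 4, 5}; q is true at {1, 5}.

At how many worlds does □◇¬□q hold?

1

1: successors {2, 4}; ◇¬□q there: 2:T, 4:F. ✗
2: successors {5}; ◇¬□q there: 5:F. ✗
3: successors {2, 4}; ◇¬□q there: 2:T, 4:F. ✗
4: no successors, so □◇¬□q holds vacuously. ✓
5: successors {2, 4}; ◇¬□q there: 2:T, 4:F. ✗
Satisfying worlds: {4}.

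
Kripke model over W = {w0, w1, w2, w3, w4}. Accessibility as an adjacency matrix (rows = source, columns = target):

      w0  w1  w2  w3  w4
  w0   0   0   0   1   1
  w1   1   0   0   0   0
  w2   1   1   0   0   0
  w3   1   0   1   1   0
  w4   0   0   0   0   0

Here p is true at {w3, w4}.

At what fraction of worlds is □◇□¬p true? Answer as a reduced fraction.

w0: successors {w3, w4}; ◇□¬p there: w3:T, w4:F. ✗
w1: successors {w0}; ◇□¬p there: w0:T. ✓
w2: successors {w0, w1}; ◇□¬p there: w0:T, w1:F. ✗
w3: successors {w0, w2, w3}; ◇□¬p there: w0:T, w2:T, w3:T. ✓
w4: no successors, so □◇□¬p holds vacuously. ✓
That's 3 of 5 worlds, so 3/5.

3/5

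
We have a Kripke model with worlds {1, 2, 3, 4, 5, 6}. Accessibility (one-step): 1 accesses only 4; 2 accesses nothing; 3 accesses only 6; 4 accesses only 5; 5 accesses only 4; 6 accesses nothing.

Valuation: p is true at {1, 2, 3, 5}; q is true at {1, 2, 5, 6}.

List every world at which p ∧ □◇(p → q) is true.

{1, 2, 5}

1: p is T, □◇(p → q) is T. ✓
2: p is T, □◇(p → q) is T. ✓
3: p is T, □◇(p → q) is F. ✗
4: p is F, □◇(p → q) is T. ✗
5: p is T, □◇(p → q) is T. ✓
6: p is F, □◇(p → q) is T. ✗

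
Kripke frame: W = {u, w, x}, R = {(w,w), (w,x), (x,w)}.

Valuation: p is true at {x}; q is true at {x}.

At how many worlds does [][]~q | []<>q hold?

2

u: [][]~q is T, []<>q is T. ✓
w: [][]~q is F, []<>q is F. ✗
x: [][]~q is F, []<>q is T. ✓
Satisfying worlds: {u, x}.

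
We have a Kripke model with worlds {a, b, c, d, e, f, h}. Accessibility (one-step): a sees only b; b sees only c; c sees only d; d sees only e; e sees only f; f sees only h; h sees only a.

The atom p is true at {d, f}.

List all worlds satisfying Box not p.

a: successors {b}; not p there: b:T. ✓
b: successors {c}; not p there: c:T. ✓
c: successors {d}; not p there: d:F. ✗
d: successors {e}; not p there: e:T. ✓
e: successors {f}; not p there: f:F. ✗
f: successors {h}; not p there: h:T. ✓
h: successors {a}; not p there: a:T. ✓

{a, b, d, f, h}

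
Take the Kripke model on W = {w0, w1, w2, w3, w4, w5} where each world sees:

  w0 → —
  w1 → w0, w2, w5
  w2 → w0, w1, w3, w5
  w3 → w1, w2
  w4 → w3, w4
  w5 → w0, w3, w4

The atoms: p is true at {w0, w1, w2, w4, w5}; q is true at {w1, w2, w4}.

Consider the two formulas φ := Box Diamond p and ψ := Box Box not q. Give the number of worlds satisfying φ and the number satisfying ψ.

For Box Diamond p:
w0: no successors, so Box Diamond p holds vacuously. ✓
w1: successors {w0, w2, w5}; Diamond p there: w0:F, w2:T, w5:T. ✗
w2: successors {w0, w1, w3, w5}; Diamond p there: w0:F, w1:T, w3:T, w5:T. ✗
w3: successors {w1, w2}; Diamond p there: w1:T, w2:T. ✓
w4: successors {w3, w4}; Diamond p there: w3:T, w4:T. ✓
w5: successors {w0, w3, w4}; Diamond p there: w0:F, w3:T, w4:T. ✗
— 3 worlds.
For Box Box not q:
w0: no successors, so Box Box not q holds vacuously. ✓
w1: successors {w0, w2, w5}; Box not q there: w0:T, w2:F, w5:F. ✗
w2: successors {w0, w1, w3, w5}; Box not q there: w0:T, w1:F, w3:F, w5:F. ✗
w3: successors {w1, w2}; Box not q there: w1:F, w2:F. ✗
w4: successors {w3, w4}; Box not q there: w3:F, w4:F. ✗
w5: successors {w0, w3, w4}; Box not q there: w0:T, w3:F, w4:F. ✗
— 1 world.

3 and 1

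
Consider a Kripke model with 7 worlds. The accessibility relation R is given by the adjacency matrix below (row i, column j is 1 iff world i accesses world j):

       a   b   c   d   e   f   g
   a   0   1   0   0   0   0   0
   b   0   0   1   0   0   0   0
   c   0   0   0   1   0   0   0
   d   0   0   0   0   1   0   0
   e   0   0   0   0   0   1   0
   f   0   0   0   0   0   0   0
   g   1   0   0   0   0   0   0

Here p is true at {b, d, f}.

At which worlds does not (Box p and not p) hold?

{b, d, f, g}

a: Box p and not p is T. ✗
b: Box p and not p is F. ✓
c: Box p and not p is T. ✗
d: Box p and not p is F. ✓
e: Box p and not p is T. ✗
f: Box p and not p is F. ✓
g: Box p and not p is F. ✓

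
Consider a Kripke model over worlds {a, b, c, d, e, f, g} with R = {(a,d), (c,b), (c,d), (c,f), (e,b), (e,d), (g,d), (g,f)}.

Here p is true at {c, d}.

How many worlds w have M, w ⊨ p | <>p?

5

a: p is F, <>p is T. ✓
b: p is F, <>p is F. ✗
c: p is T, <>p is T. ✓
d: p is T, <>p is F. ✓
e: p is F, <>p is T. ✓
f: p is F, <>p is F. ✗
g: p is F, <>p is T. ✓
Satisfying worlds: {a, c, d, e, g}.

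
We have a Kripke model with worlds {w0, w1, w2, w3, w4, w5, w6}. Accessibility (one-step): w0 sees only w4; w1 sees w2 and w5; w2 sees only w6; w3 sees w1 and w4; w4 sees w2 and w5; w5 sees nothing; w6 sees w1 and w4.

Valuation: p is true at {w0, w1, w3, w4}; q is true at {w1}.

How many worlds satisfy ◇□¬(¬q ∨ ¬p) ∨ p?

4

w0: ◇□¬(¬q ∨ ¬p) is F, p is T. ✓
w1: ◇□¬(¬q ∨ ¬p) is T, p is T. ✓
w2: ◇□¬(¬q ∨ ¬p) is F, p is F. ✗
w3: ◇□¬(¬q ∨ ¬p) is F, p is T. ✓
w4: ◇□¬(¬q ∨ ¬p) is T, p is T. ✓
w5: ◇□¬(¬q ∨ ¬p) is F, p is F. ✗
w6: ◇□¬(¬q ∨ ¬p) is F, p is F. ✗
Satisfying worlds: {w0, w1, w3, w4}.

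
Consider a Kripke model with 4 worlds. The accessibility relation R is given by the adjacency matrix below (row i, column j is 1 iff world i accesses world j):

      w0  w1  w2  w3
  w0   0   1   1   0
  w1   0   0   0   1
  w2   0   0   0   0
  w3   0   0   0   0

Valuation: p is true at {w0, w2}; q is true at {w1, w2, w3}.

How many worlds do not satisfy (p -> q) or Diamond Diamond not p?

0

w0: p -> q is F, Diamond Diamond not p is T. ✓
w1: p -> q is T, Diamond Diamond not p is F. ✓
w2: p -> q is T, Diamond Diamond not p is F. ✓
w3: p -> q is T, Diamond Diamond not p is F. ✓
Satisfying worlds: {w0, w1, w2, w3}.
So (p -> q) or Diamond Diamond not p fails at the other 0 worlds.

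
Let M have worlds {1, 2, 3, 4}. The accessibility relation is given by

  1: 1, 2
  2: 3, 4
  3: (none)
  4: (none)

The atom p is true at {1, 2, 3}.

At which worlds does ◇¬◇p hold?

{2}

1: successors {1, 2}; ¬◇p there: 1:F, 2:F. ✗
2: successors {3, 4}; ¬◇p there: 3:T, 4:T. ✓
3: no successors, so ◇¬◇p fails. ✗
4: no successors, so ◇¬◇p fails. ✗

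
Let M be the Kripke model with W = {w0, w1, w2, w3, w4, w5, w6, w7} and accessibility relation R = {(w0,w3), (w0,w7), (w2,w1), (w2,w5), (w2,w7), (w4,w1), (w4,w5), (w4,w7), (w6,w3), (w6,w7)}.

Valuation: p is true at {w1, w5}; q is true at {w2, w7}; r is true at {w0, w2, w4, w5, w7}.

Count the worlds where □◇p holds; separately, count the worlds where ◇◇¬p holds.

4 and 0

For □◇p:
w0: successors {w3, w7}; ◇p there: w3:F, w7:F. ✗
w1: no successors, so □◇p holds vacuously. ✓
w2: successors {w1, w5, w7}; ◇p there: w1:F, w5:F, w7:F. ✗
w3: no successors, so □◇p holds vacuously. ✓
w4: successors {w1, w5, w7}; ◇p there: w1:F, w5:F, w7:F. ✗
w5: no successors, so □◇p holds vacuously. ✓
w6: successors {w3, w7}; ◇p there: w3:F, w7:F. ✗
w7: no successors, so □◇p holds vacuously. ✓
— 4 worlds.
For ◇◇¬p:
w0: successors {w3, w7}; ◇¬p there: w3:F, w7:F. ✗
w1: no successors, so ◇◇¬p fails. ✗
w2: successors {w1, w5, w7}; ◇¬p there: w1:F, w5:F, w7:F. ✗
w3: no successors, so ◇◇¬p fails. ✗
w4: successors {w1, w5, w7}; ◇¬p there: w1:F, w5:F, w7:F. ✗
w5: no successors, so ◇◇¬p fails. ✗
w6: successors {w3, w7}; ◇¬p there: w3:F, w7:F. ✗
w7: no successors, so ◇◇¬p fails. ✗
— 0 worlds.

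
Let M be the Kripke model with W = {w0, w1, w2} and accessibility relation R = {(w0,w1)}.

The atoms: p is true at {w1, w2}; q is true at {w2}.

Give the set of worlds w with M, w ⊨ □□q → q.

{w2}

w0: □□q is T, q is F. ✗
w1: □□q is T, q is F. ✗
w2: □□q is T, q is T. ✓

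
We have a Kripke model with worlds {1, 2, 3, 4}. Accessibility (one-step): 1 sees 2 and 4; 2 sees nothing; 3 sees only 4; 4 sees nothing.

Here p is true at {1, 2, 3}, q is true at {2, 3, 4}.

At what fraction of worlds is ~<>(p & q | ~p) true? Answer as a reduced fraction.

1: <>(p & q | ~p) is T. ✗
2: <>(p & q | ~p) is F. ✓
3: <>(p & q | ~p) is T. ✗
4: <>(p & q | ~p) is F. ✓
That's 2 of 4 worlds, so 2/4 = 1/2.

1/2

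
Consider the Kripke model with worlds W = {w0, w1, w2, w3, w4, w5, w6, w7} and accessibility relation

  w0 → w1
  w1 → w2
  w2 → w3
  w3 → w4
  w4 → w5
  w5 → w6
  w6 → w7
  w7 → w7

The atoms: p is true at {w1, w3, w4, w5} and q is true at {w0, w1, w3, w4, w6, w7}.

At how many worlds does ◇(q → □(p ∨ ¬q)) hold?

5

w0: successors {w1}; q → □(p ∨ ¬q) there: w1:T. ✓
w1: successors {w2}; q → □(p ∨ ¬q) there: w2:T. ✓
w2: successors {w3}; q → □(p ∨ ¬q) there: w3:T. ✓
w3: successors {w4}; q → □(p ∨ ¬q) there: w4:T. ✓
w4: successors {w5}; q → □(p ∨ ¬q) there: w5:T. ✓
w5: successors {w6}; q → □(p ∨ ¬q) there: w6:F. ✗
w6: successors {w7}; q → □(p ∨ ¬q) there: w7:F. ✗
w7: successors {w7}; q → □(p ∨ ¬q) there: w7:F. ✗
Satisfying worlds: {w0, w1, w2, w3, w4}.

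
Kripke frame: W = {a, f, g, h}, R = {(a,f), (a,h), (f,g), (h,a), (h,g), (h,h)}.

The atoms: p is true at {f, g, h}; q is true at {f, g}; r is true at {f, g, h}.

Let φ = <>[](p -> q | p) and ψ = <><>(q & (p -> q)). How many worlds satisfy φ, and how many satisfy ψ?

For <>[](p -> q | p):
a: successors {f, h}; [](p -> q | p) there: f:T, h:T. ✓
f: successors {g}; [](p -> q | p) there: g:T. ✓
g: no successors, so <>[](p -> q | p) fails. ✗
h: successors {a, g, h}; [](p -> q | p) there: a:T, g:T, h:T. ✓
— 3 worlds.
For <><>(q & (p -> q)):
a: successors {f, h}; <>(q & (p -> q)) there: f:T, h:T. ✓
f: successors {g}; <>(q & (p -> q)) there: g:F. ✗
g: no successors, so <><>(q & (p -> q)) fails. ✗
h: successors {a, g, h}; <>(q & (p -> q)) there: a:T, g:F, h:T. ✓
— 2 worlds.

3 and 2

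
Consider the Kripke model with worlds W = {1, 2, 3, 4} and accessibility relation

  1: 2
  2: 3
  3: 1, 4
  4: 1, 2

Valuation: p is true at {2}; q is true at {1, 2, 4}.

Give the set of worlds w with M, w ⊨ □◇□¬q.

{3}

1: successors {2}; ◇□¬q there: 2:F. ✗
2: successors {3}; ◇□¬q there: 3:F. ✗
3: successors {1, 4}; ◇□¬q there: 1:T, 4:T. ✓
4: successors {1, 2}; ◇□¬q there: 1:T, 2:F. ✗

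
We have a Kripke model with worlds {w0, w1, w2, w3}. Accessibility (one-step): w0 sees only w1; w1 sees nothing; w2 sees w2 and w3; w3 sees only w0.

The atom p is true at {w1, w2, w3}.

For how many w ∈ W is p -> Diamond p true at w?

2

w0: p is F, Diamond p is T. ✓
w1: p is T, Diamond p is F. ✗
w2: p is T, Diamond p is T. ✓
w3: p is T, Diamond p is F. ✗
Satisfying worlds: {w0, w2}.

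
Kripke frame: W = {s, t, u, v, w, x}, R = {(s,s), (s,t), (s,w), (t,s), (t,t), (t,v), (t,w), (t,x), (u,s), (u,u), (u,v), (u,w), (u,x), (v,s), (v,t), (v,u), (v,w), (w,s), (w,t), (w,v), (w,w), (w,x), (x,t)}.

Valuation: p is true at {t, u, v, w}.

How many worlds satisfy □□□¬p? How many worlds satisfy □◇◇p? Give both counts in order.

0 and 6

For □□□¬p:
s: successors {s, t, w}; □□¬p there: s:F, t:F, w:F. ✗
t: successors {s, t, v, w, x}; □□¬p there: s:F, t:F, v:F, w:F, x:F. ✗
u: successors {s, u, v, w, x}; □□¬p there: s:F, u:F, v:F, w:F, x:F. ✗
v: successors {s, t, u, w}; □□¬p there: s:F, t:F, u:F, w:F. ✗
w: successors {s, t, v, w, x}; □□¬p there: s:F, t:F, v:F, w:F, x:F. ✗
x: successors {t}; □□¬p there: t:F. ✗
— 0 worlds.
For □◇◇p:
s: successors {s, t, w}; ◇◇p there: s:T, t:T, w:T. ✓
t: successors {s, t, v, w, x}; ◇◇p there: s:T, t:T, v:T, w:T, x:T. ✓
u: successors {s, u, v, w, x}; ◇◇p there: s:T, u:T, v:T, w:T, x:T. ✓
v: successors {s, t, u, w}; ◇◇p there: s:T, t:T, u:T, w:T. ✓
w: successors {s, t, v, w, x}; ◇◇p there: s:T, t:T, v:T, w:T, x:T. ✓
x: successors {t}; ◇◇p there: t:T. ✓
— 6 worlds.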